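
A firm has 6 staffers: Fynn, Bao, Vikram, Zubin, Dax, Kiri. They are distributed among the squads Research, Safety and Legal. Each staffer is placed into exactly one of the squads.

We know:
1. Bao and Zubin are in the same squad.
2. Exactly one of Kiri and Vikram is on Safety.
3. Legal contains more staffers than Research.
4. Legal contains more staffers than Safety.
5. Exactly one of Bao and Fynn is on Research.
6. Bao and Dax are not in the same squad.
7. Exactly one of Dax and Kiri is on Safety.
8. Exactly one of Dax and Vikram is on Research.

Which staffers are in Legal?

Legal = {Bao, Vikram, Zubin}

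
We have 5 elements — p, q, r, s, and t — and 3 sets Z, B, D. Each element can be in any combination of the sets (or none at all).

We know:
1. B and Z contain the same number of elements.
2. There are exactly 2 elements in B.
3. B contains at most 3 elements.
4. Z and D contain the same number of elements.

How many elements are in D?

2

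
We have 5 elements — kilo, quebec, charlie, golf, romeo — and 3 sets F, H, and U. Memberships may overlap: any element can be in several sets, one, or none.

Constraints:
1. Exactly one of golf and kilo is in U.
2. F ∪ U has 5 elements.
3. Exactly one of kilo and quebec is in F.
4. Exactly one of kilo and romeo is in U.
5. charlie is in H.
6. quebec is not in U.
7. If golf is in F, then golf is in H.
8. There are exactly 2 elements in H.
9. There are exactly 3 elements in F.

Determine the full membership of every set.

F = {golf, quebec, romeo}; H = {charlie, golf}; U = {charlie, kilo}

From (5): charlie ∈ H.
From (6): quebec ∉ U.
Suppose kilo ∈ F: no assignment then satisfies all the clues, so kilo ∉ F.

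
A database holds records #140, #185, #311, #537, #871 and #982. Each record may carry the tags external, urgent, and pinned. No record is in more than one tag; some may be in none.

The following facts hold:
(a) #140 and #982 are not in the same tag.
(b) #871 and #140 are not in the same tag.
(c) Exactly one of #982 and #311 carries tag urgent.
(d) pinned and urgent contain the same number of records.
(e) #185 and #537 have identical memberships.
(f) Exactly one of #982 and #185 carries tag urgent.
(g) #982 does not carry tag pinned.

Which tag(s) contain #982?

#982: urgent

From (g): #982 ∉ pinned.
Suppose #982 ∈ external: no assignment then satisfies all the clues, so #982 ∉ external.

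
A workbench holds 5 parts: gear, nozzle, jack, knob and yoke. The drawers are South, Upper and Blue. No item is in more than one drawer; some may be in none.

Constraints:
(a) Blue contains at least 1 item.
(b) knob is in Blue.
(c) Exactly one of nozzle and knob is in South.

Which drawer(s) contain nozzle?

nozzle: South

From (b): knob ∈ Blue.
(c) (exactly one): nozzle ∈ South.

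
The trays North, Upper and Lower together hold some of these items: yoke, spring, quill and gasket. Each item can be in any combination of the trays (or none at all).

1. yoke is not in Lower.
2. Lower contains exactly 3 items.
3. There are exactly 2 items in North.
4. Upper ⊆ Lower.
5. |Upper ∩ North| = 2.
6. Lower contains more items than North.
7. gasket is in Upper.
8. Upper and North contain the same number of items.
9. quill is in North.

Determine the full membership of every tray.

North = {gasket, quill}; Upper = {gasket, quill}; Lower = {gasket, quill, spring}

From (1): yoke ∉ Lower.
From (7): gasket ∈ Upper.
From (9): quill ∈ North.
(2): only 3 candidates remain for Lower, so all are in.
(4) contrapositive: yoke ∉ Upper.
Suppose yoke ∈ North: no assignment then satisfies all the clues, so yoke ∉ North.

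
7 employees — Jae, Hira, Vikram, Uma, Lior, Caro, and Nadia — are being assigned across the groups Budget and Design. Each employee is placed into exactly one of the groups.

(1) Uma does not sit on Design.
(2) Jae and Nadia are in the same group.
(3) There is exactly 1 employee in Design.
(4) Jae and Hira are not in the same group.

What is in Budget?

Budget = {Caro, Jae, Lior, Nadia, Uma, Vikram}

From (1): Uma ∉ Design.
Only one group left: Uma ∈ Budget.
Suppose Jae ∉ Budget: no assignment then satisfies all the clues, so Jae ∈ Budget.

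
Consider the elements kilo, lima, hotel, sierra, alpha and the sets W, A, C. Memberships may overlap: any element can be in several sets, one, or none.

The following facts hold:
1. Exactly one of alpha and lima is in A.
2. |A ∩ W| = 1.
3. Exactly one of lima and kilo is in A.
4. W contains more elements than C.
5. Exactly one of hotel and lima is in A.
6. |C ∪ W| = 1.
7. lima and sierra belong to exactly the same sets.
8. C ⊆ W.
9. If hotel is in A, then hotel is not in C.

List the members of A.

A = {alpha, hotel, kilo}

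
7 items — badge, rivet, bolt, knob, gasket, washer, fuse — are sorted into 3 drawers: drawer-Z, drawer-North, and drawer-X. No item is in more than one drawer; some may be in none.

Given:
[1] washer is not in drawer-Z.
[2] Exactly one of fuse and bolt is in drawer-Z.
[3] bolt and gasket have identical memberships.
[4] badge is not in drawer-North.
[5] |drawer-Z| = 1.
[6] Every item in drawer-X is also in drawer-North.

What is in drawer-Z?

drawer-Z = {fuse}

From (1): washer ∉ drawer-Z.
From (4): badge ∉ drawer-North.
(6) contrapositive: badge ∉ drawer-X.
Suppose badge ∈ drawer-Z: no assignment then satisfies all the clues, so badge ∉ drawer-Z.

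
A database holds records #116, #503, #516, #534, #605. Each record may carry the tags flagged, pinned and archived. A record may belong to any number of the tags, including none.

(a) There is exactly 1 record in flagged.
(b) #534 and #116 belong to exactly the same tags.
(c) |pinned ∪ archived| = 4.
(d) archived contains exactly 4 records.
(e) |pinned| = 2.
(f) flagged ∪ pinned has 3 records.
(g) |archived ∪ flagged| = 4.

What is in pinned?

pinned = {#116, #534}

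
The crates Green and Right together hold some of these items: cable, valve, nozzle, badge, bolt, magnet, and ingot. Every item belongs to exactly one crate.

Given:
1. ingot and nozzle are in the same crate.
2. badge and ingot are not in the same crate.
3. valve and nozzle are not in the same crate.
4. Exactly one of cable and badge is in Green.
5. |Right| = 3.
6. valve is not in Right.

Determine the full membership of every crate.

From (6): valve ∉ Right.
Only one crate left: valve ∈ Green.
(3): nozzle ∉ Green.
Only one crate left: nozzle ∈ Right.
(1): ingot matches nozzle: ingot ∉ Green.
(1): ingot matches nozzle: ingot ∈ Right.
(2): badge ∉ Right.
Only one crate left: badge ∈ Green.
(4) (exactly one): cable ∉ Green.
Only one crate left: cable ∈ Right.
(5): Right already has 3, so the rest are out.
Only one crate left: magnet ∈ Green.

Green = {badge, bolt, magnet, valve}; Right = {cable, ingot, nozzle}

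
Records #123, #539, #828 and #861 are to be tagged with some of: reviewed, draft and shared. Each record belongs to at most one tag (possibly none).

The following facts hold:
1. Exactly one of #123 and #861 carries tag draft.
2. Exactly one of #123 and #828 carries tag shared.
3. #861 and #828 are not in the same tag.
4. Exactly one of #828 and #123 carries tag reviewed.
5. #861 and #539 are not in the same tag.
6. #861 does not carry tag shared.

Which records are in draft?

draft = {#861}

From (6): #861 ∉ shared.
Suppose #123 ∈ draft: no assignment then satisfies all the clues, so #123 ∉ draft.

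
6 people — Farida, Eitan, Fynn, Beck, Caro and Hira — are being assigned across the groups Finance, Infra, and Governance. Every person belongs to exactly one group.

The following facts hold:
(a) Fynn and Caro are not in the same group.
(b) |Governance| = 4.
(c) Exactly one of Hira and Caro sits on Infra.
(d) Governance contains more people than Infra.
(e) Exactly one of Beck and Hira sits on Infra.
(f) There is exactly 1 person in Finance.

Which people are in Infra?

Infra = {Hira}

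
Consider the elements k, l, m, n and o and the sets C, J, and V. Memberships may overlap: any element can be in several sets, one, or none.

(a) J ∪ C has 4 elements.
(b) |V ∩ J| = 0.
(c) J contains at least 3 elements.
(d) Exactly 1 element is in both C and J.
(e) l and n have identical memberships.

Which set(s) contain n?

n: J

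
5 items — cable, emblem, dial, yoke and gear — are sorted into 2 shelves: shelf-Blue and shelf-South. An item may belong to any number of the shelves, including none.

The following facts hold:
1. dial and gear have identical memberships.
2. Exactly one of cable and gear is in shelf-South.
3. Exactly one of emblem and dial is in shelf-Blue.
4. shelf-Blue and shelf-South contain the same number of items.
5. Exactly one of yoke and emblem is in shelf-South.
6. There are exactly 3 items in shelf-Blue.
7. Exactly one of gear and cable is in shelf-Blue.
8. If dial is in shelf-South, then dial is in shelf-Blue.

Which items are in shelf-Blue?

shelf-Blue = {dial, gear, yoke}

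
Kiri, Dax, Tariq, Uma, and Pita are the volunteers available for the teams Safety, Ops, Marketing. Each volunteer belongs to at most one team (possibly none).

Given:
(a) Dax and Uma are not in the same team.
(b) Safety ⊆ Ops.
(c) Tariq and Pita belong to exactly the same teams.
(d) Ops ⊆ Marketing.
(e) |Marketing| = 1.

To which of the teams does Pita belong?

Pita: none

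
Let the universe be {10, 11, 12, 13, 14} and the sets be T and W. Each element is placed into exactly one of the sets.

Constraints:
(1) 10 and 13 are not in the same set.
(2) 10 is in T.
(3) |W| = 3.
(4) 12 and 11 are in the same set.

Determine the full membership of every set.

T = {10, 14}; W = {11, 12, 13}

From (2): 10 ∈ T.
(1): 13 ∉ T.
Only one set left: 13 ∈ W.
Suppose 11 ∈ T: no assignment then satisfies all the clues, so 11 ∉ T.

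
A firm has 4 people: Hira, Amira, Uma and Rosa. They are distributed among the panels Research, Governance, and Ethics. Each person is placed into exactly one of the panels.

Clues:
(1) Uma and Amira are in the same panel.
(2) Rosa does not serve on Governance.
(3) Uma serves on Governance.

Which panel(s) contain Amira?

Amira: Governance

From (2): Rosa ∉ Governance.
From (3): Uma ∈ Governance.
(1): Amira matches Uma: Amira ∉ Research.
(1): Amira matches Uma: Amira ∈ Governance.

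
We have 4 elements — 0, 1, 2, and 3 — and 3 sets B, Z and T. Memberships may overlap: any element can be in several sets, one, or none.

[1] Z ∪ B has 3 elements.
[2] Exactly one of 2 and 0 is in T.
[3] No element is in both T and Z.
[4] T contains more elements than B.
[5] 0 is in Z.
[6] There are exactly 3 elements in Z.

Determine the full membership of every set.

B = {}; Z = {0, 1, 3}; T = {2}

From (5): 0 ∈ Z.
(3) (disjoint): 0 ∉ T.
(2) (exactly one): 2 ∈ T.
(3) (disjoint): 2 ∉ Z.
(6): only 3 candidates remain for Z, so all are in.
(3) (disjoint): 1 ∉ T.
(3) (disjoint): 3 ∉ T.
Suppose 0 ∈ B: no assignment then satisfies all the clues, so 0 ∉ B.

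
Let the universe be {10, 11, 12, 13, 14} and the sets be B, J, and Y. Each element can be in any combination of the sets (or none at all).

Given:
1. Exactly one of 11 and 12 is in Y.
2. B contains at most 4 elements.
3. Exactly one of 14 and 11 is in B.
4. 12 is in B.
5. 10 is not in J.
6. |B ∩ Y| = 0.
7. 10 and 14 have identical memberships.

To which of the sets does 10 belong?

10: B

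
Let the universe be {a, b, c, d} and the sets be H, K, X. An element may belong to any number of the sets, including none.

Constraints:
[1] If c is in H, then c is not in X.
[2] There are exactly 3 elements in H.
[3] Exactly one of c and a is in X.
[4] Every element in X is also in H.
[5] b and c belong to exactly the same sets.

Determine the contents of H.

H = {a, b, c}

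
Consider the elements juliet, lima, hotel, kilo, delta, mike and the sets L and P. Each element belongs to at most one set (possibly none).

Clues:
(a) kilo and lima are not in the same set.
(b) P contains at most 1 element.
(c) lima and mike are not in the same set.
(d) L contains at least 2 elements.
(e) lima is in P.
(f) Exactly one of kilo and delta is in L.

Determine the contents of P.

P = {lima}

From (e): lima ∈ P.
(a): kilo ∉ P.
(b): P already has 1, so the rest are out.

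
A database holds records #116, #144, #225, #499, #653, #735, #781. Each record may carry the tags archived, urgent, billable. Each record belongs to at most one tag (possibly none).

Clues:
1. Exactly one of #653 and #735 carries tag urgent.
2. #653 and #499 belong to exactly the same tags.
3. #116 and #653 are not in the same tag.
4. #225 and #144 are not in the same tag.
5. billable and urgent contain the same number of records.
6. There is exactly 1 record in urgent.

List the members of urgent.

urgent = {#735}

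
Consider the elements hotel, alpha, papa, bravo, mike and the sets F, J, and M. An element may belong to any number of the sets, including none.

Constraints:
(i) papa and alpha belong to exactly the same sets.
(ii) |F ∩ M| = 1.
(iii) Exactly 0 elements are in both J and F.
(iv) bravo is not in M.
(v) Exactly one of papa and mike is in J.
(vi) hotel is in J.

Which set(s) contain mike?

mike: F, M

From (iv): bravo ∉ M.
From (vi): hotel ∈ J.
Suppose mike ∉ F: no assignment then satisfies all the clues, so mike ∈ F.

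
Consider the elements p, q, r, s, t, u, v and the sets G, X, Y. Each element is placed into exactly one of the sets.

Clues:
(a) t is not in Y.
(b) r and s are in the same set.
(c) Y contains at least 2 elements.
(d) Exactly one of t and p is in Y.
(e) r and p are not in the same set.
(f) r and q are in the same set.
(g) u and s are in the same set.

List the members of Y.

Y = {p, v}

From (a): t ∉ Y.
(d) (exactly one): p ∈ Y.
(e): r ∉ Y.
(f): q matches r: q ∉ Y.
(b): s matches r: s ∉ Y.
(g): u matches s: u ∉ Y.
(c): only 2 candidates remain for Y, so all are in.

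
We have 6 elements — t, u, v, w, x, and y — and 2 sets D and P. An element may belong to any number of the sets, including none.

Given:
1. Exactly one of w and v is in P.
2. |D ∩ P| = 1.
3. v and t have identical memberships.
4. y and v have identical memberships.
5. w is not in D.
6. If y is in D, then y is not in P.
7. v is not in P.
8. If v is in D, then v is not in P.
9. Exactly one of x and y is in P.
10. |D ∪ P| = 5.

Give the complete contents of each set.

D = {t, v, x, y}; P = {w, x}

From (5): w ∉ D.
From (7): v ∉ P.
(1) (exactly one): w ∈ P.
(3): t matches v: t ∉ P.
(4): y matches v: y ∉ P.
(9) (exactly one): x ∈ P.
Suppose t ∉ D: no assignment then satisfies all the clues, so t ∈ D.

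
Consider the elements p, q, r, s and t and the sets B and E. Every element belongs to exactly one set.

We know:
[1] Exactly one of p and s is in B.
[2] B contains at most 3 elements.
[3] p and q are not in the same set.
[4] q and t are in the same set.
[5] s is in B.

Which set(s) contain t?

t: B

From (5): s ∈ B.
(1) (exactly one): p ∉ B.
Only one set left: p ∈ E.
(3): q ∉ E.
(4): t matches q: t ∉ E.
Only one set left: q ∈ B.
Only one set left: t ∈ B.
(2): B already has 3, so the rest are out.
Only one set left: r ∈ E.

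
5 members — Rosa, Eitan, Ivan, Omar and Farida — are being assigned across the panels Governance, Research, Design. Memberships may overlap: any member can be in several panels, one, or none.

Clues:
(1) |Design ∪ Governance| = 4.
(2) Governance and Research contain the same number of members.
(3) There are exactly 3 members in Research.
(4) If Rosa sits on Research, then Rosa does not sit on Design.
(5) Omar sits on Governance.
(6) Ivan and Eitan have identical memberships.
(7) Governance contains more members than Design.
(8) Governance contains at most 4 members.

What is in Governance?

Governance = {Eitan, Ivan, Omar}

From (5): Omar ∈ Governance.
Suppose Rosa ∈ Governance: no assignment then satisfies all the clues, so Rosa ∉ Governance.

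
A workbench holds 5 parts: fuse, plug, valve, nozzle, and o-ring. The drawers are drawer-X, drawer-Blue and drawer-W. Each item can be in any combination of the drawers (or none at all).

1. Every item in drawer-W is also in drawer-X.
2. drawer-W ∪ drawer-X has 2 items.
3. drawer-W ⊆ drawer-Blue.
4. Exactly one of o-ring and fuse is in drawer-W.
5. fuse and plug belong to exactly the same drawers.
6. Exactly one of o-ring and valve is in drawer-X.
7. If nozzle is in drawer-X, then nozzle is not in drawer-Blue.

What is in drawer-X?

drawer-X = {nozzle, o-ring}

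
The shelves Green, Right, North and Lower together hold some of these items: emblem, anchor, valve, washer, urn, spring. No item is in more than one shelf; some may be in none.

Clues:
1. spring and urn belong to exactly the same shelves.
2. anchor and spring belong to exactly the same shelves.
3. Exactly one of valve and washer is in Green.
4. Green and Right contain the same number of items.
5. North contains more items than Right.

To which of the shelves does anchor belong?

anchor: North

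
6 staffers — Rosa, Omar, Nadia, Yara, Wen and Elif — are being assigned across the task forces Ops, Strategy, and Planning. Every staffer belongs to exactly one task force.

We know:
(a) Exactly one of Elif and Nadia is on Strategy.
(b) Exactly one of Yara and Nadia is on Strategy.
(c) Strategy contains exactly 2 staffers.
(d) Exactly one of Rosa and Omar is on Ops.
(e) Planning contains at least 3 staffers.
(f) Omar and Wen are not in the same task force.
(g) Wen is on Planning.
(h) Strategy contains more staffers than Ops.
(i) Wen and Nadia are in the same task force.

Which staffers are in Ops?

From (g): Wen ∈ Planning.
(f): Omar ∉ Planning.
(i): Nadia matches Wen: Nadia ∉ Ops.
(i): Nadia matches Wen: Nadia ∉ Strategy.
(i): Nadia matches Wen: Nadia ∈ Planning.
(a) (exactly one): Elif ∈ Strategy.
(b) (exactly one): Yara ∈ Strategy.
(c): Strategy already has 2, so the rest are out.
(e): only 3 candidates remain for Planning, so all are in.
Only one task force left: Omar ∈ Ops.

Ops = {Omar}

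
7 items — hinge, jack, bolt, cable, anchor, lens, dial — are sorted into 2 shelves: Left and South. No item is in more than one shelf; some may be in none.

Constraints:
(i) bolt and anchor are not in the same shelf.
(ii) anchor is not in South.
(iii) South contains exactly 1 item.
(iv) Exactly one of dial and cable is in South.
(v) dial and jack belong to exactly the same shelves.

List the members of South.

South = {cable}

From (ii): anchor ∉ South.
Suppose hinge ∈ South: no assignment then satisfies all the clues, so hinge ∉ South.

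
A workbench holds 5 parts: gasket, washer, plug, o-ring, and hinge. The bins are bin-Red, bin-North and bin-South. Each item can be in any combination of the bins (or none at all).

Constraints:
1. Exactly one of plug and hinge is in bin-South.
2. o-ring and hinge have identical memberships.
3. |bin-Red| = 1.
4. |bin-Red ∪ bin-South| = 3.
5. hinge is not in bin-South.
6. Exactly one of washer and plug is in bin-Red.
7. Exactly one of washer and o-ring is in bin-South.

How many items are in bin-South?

From (5): hinge ∉ bin-South.
(1) (exactly one): plug ∈ bin-South.
(2): o-ring matches hinge: o-ring ∉ bin-South.
(7) (exactly one): washer ∈ bin-South.
Suppose gasket ∈ bin-Red: no assignment then satisfies all the clues, so gasket ∉ bin-Red.

3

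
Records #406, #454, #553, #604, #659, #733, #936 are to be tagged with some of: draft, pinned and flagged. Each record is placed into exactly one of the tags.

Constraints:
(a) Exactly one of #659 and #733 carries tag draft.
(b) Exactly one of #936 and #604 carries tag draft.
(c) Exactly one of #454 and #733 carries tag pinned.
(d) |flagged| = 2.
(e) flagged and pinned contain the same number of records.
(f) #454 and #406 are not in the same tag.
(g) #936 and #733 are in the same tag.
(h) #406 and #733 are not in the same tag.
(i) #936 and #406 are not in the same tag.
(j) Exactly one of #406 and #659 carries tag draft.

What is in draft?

draft = {#454, #604, #659}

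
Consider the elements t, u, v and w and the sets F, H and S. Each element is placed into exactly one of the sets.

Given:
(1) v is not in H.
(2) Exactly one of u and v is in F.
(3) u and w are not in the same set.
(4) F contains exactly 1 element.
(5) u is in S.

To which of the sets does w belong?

From (1): v ∉ H.
From (5): u ∈ S.
(2) (exactly one): v ∈ F.
(3): w ∉ S.
(4): F already has 1, so the rest are out.
Only one set left: w ∈ H.

w: H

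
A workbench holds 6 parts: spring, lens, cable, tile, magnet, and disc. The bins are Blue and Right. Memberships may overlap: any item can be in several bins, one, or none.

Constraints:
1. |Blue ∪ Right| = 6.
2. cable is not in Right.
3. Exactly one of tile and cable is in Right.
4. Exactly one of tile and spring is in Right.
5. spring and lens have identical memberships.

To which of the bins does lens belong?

lens: Blue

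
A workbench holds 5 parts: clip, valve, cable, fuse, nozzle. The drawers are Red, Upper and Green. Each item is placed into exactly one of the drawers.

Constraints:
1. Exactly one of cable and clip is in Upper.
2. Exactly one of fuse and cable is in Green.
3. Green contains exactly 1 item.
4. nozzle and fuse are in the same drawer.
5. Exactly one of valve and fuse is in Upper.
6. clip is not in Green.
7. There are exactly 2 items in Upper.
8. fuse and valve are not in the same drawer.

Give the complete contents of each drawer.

Red = {fuse, nozzle}; Upper = {clip, valve}; Green = {cable}

From (6): clip ∉ Green.
Suppose clip ∈ Red: no assignment then satisfies all the clues, so clip ∉ Red.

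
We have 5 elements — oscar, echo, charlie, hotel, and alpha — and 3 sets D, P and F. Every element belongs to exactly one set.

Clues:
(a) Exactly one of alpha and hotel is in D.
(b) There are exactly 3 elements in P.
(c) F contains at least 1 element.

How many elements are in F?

1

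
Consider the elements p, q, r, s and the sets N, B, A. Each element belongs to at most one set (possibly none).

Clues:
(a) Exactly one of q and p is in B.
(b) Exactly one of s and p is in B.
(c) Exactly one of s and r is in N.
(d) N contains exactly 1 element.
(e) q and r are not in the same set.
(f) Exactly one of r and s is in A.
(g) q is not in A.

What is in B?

B = {p}

From (g): q ∉ A.
Suppose p ∉ B: no assignment then satisfies all the clues, so p ∈ B.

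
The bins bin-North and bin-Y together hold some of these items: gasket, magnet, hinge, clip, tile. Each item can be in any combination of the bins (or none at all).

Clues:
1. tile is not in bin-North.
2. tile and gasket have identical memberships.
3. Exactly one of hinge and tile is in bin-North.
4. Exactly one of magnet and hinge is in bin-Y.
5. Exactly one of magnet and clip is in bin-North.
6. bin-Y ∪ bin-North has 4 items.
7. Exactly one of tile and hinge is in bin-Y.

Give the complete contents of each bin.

bin-North = {hinge, magnet}; bin-Y = {gasket, magnet, tile}

From (1): tile ∉ bin-North.
(2): gasket matches tile: gasket ∉ bin-North.
(3) (exactly one): hinge ∈ bin-North.
Suppose gasket ∉ bin-Y: no assignment then satisfies all the clues, so gasket ∈ bin-Y.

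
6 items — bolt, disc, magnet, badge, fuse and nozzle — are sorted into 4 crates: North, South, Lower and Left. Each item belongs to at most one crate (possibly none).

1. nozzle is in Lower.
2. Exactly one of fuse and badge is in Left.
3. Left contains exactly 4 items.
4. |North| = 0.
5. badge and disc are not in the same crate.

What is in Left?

Left = {bolt, disc, fuse, magnet}

From (1): nozzle ∈ Lower.
(4): North already has 0, so the rest are out.
Suppose bolt ∉ Left: no assignment then satisfies all the clues, so bolt ∈ Left.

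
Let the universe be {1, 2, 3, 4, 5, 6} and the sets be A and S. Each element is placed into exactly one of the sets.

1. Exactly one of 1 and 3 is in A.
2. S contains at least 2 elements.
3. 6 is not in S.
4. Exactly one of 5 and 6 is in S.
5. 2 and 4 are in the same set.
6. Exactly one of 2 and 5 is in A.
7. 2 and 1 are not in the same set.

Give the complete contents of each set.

From (3): 6 ∉ S.
(4) (exactly one): 5 ∈ S.
(6) (exactly one): 2 ∈ A.
(7): 1 ∉ A.
Only one set left: 1 ∈ S.
Only one set left: 6 ∈ A.
(1) (exactly one): 3 ∈ A.
(5): 4 matches 2: 4 ∈ A.

A = {2, 3, 4, 6}; S = {1, 5}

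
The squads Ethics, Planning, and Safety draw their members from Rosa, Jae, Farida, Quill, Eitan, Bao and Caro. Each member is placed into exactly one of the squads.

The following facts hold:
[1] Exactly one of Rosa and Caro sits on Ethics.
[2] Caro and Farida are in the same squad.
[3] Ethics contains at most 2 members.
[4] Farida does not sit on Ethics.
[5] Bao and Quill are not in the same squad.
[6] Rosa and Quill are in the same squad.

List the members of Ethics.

Ethics = {Quill, Rosa}

From (4): Farida ∉ Ethics.
(2): Caro matches Farida: Caro ∉ Ethics.
(1) (exactly one): Rosa ∈ Ethics.
(6): Quill matches Rosa: Quill ∈ Ethics.
(3): Ethics already has 2, so the rest are out.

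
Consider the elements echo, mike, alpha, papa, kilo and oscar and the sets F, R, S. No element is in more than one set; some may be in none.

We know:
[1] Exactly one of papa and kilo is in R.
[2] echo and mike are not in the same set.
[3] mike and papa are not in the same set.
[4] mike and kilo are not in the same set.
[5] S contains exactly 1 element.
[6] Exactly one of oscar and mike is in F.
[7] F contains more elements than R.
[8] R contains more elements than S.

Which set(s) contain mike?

mike: S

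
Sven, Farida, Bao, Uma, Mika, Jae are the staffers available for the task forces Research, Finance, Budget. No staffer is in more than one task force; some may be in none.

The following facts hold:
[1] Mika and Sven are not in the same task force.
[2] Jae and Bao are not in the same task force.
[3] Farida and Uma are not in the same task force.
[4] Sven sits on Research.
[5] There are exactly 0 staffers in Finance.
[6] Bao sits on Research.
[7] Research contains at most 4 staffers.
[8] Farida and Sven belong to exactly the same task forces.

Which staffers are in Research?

Research = {Bao, Farida, Sven}

From (4): Sven ∈ Research.
From (6): Bao ∈ Research.
(1): Mika ∉ Research.
(2): Jae ∉ Research.
(5): Finance already has 0, so the rest are out.
(8): Farida matches Sven: Farida ∈ Research.
(3): Uma ∉ Research.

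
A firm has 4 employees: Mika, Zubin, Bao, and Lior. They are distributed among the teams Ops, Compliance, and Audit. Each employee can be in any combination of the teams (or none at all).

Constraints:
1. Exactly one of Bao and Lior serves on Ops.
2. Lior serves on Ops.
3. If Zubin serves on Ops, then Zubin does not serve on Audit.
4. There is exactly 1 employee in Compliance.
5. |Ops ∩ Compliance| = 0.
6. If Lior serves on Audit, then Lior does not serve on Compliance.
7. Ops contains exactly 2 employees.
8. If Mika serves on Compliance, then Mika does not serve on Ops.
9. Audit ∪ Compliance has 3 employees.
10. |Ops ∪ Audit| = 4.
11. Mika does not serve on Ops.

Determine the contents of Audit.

Audit = {Bao, Lior, Mika}

From (2): Lior ∈ Ops.
From (11): Mika ∉ Ops.
(1) (exactly one): Bao ∉ Ops.
(7): only 2 candidates remain for Ops, so all are in.
(3): Zubin ∉ Audit.
Suppose Mika ∉ Audit: no assignment then satisfies all the clues, so Mika ∈ Audit.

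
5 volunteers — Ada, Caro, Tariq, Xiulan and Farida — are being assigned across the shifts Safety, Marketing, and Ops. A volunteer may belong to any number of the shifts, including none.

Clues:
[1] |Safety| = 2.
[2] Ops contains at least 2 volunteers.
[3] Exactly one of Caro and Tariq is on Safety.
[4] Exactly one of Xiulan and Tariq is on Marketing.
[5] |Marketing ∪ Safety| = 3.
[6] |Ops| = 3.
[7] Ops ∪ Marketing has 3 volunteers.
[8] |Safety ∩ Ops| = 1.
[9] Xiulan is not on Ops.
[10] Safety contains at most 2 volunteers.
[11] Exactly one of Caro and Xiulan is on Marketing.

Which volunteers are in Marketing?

From (9): Xiulan ∉ Ops.
Suppose Ada ∈ Marketing: no assignment then satisfies all the clues, so Ada ∉ Marketing.

Marketing = {Caro, Tariq}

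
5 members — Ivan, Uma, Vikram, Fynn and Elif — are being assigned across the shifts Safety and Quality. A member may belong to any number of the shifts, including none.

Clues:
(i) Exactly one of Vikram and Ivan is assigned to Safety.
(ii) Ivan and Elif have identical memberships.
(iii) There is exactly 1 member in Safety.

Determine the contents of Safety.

Safety = {Vikram}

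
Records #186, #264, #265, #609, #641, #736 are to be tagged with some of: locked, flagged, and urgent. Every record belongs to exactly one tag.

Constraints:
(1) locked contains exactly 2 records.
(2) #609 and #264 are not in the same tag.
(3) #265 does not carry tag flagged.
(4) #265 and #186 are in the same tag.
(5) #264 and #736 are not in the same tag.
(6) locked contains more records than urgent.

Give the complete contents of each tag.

locked = {#186, #265}; flagged = {#609, #641, #736}; urgent = {#264}

From (3): #265 ∉ flagged.
(4): #186 matches #265: #186 ∉ flagged.
Suppose #186 ∉ locked: no assignment then satisfies all the clues, so #186 ∈ locked.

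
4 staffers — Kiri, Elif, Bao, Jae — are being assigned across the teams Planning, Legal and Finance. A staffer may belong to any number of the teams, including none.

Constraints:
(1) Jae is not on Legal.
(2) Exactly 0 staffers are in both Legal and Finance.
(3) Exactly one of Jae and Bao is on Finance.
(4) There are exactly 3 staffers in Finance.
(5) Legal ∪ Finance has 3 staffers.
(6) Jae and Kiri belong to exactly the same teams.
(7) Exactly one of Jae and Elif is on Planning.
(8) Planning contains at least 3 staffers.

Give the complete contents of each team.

Planning = {Bao, Jae, Kiri}; Legal = {}; Finance = {Elif, Jae, Kiri}

From (1): Jae ∉ Legal.
(6): Kiri matches Jae: Kiri ∉ Legal.
Suppose Kiri ∉ Planning: no assignment then satisfies all the clues, so Kiri ∈ Planning.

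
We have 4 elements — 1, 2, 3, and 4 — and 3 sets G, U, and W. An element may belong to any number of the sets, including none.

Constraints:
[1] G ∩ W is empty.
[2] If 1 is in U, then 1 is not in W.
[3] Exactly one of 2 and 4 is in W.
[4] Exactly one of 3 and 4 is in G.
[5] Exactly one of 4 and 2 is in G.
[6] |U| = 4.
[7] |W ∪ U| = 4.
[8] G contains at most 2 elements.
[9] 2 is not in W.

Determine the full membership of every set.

G = {2, 3}; U = {1, 2, 3, 4}; W = {4}

From (9): 2 ∉ W.
(3) (exactly one): 4 ∈ W.
(6): only 4 candidates remain for U, so all are in.
(1) (disjoint): 4 ∉ G.
(2): 1 ∉ W.
(4) (exactly one): 3 ∈ G.
(5) (exactly one): 2 ∈ G.
(8): G already has 2, so the rest are out.
(1) (disjoint): 3 ∉ W.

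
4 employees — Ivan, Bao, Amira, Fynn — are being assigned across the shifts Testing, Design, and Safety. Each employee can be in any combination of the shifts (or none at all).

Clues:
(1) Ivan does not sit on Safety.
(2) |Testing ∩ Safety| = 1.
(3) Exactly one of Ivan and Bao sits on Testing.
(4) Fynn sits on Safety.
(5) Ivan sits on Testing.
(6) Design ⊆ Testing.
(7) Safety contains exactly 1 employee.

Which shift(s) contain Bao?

From (1): Ivan ∉ Safety.
From (4): Fynn ∈ Safety.
From (5): Ivan ∈ Testing.
(3) (exactly one): Bao ∉ Testing.
(6) contrapositive: Bao ∉ Design.
(7): Safety already has 1, so the rest are out.

Bao: none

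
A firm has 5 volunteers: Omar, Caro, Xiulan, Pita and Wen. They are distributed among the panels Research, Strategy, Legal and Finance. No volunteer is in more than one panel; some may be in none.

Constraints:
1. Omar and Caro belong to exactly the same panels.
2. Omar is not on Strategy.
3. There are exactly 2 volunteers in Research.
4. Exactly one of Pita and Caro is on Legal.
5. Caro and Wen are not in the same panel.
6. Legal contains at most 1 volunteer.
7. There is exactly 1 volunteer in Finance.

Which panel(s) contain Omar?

Omar: Research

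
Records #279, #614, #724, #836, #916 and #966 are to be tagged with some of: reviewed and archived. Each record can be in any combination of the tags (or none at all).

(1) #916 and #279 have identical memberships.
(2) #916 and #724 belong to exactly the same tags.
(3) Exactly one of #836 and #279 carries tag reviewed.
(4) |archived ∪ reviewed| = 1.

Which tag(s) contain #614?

#614: none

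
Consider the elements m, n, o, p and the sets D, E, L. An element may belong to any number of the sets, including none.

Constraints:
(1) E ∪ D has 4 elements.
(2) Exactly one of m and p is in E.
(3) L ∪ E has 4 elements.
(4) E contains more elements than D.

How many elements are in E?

3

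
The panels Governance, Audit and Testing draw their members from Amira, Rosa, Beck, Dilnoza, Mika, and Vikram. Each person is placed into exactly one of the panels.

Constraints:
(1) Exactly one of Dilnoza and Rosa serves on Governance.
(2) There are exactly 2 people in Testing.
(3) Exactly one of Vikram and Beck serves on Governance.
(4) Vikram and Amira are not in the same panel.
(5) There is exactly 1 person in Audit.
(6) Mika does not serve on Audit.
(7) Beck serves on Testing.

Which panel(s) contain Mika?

From (6): Mika ∉ Audit.
From (7): Beck ∈ Testing.
(3) (exactly one): Vikram ∈ Governance.
(4): Amira ∉ Governance.
Suppose Mika ∉ Governance: no assignment then satisfies all the clues, so Mika ∈ Governance.

Mika: Governance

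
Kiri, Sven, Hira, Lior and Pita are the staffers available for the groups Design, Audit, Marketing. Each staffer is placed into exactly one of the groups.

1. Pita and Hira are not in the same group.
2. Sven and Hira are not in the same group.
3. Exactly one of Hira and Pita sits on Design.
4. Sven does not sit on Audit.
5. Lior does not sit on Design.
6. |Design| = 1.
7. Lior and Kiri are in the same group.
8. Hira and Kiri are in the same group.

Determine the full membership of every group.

From (4): Sven ∉ Audit.
From (5): Lior ∉ Design.
(7): Kiri matches Lior: Kiri ∉ Design.
(8): Hira matches Kiri: Hira ∉ Design.
(3) (exactly one): Pita ∈ Design.
(6): Design already has 1, so the rest are out.
Only one group left: Sven ∈ Marketing.
(2): Hira ∉ Marketing.
(8): Kiri matches Hira: Kiri ∉ Marketing.
Only one group left: Kiri ∈ Audit.
Only one group left: Hira ∈ Audit.
(7): Lior matches Kiri: Lior ∈ Audit.

Design = {Pita}; Audit = {Hira, Kiri, Lior}; Marketing = {Sven}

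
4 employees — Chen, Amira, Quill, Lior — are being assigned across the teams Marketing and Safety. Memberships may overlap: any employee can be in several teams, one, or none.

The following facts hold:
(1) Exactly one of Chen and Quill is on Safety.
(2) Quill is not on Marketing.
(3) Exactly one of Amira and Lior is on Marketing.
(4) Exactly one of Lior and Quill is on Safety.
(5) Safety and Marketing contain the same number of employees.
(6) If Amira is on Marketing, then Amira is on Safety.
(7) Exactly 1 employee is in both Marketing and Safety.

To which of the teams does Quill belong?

From (2): Quill ∉ Marketing.
Suppose Quill ∉ Safety: no assignment then satisfies all the clues, so Quill ∈ Safety.

Quill: Safety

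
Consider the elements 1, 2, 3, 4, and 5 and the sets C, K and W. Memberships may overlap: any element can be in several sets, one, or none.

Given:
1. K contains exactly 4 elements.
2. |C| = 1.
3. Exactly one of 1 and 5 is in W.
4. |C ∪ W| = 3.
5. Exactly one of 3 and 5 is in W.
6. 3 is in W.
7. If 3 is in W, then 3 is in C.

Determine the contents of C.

C = {3}

From (6): 3 ∈ W.
(5) (exactly one): 5 ∉ W.
(7): 3 ∈ C.
(2): C already has 1, so the rest are out.
(3) (exactly one): 1 ∈ W.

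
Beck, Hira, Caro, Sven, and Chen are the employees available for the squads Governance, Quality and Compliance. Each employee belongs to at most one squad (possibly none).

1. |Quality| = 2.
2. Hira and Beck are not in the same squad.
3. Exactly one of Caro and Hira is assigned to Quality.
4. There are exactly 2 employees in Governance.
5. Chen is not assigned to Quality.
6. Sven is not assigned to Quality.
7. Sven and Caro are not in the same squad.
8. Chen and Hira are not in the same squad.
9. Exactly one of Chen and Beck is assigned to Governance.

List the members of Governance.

Governance = {Chen, Sven}

From (5): Chen ∉ Quality.
From (6): Sven ∉ Quality.
Suppose Beck ∈ Governance: no assignment then satisfies all the clues, so Beck ∉ Governance.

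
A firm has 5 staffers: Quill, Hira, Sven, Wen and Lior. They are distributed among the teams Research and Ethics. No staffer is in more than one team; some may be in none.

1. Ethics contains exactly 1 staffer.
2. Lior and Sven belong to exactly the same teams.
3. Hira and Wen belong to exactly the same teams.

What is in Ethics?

Ethics = {Quill}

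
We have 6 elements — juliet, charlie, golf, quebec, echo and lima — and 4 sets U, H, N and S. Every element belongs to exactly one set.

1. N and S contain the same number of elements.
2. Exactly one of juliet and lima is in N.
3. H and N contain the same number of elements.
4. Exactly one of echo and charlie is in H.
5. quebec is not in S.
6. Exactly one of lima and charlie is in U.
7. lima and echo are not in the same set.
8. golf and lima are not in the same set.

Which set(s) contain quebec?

From (5): quebec ∉ S.
Suppose quebec ∉ U: no assignment then satisfies all the clues, so quebec ∈ U.

quebec: U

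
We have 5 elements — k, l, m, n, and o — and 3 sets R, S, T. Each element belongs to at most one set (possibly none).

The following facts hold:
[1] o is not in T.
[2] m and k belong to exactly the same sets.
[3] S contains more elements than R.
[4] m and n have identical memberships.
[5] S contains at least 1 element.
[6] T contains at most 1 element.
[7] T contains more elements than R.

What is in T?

T = {l}

From (1): o ∉ T.
Suppose k ∈ T: no assignment then satisfies all the clues, so k ∉ T.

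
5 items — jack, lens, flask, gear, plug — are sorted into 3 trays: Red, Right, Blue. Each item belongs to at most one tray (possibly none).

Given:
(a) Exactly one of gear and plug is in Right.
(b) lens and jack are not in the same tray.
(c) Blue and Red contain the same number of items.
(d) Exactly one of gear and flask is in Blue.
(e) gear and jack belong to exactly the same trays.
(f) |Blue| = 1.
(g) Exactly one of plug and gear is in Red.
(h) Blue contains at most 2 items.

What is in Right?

Right = {gear, jack}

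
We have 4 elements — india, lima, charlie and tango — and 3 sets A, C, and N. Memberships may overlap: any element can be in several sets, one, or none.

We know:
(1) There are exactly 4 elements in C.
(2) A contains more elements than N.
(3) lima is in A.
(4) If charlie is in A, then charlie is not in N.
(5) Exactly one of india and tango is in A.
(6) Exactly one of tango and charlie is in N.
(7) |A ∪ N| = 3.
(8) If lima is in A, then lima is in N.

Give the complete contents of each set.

A = {charlie, lima, tango}; C = {charlie, india, lima, tango}; N = {lima, tango}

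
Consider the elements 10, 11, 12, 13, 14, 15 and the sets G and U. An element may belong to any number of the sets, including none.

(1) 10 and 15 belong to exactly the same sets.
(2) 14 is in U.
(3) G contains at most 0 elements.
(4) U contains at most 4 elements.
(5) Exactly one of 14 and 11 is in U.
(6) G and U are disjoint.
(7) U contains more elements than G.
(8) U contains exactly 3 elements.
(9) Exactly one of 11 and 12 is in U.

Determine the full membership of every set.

G = {}; U = {12, 13, 14}

From (2): 14 ∈ U.
(3): G already has 0, so the rest are out.
(5) (exactly one): 11 ∉ U.
(9) (exactly one): 12 ∈ U.
Suppose 10 ∈ U: no assignment then satisfies all the clues, so 10 ∉ U.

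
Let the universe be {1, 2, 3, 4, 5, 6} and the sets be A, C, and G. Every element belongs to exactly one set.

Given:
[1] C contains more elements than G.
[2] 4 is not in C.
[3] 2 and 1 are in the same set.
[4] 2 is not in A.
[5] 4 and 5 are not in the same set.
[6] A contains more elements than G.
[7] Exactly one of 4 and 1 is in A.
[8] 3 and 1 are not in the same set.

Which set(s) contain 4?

From (2): 4 ∉ C.
From (4): 2 ∉ A.
(3): 1 matches 2: 1 ∉ A.
(7) (exactly one): 4 ∈ A.
(5): 5 ∉ A.

4: A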